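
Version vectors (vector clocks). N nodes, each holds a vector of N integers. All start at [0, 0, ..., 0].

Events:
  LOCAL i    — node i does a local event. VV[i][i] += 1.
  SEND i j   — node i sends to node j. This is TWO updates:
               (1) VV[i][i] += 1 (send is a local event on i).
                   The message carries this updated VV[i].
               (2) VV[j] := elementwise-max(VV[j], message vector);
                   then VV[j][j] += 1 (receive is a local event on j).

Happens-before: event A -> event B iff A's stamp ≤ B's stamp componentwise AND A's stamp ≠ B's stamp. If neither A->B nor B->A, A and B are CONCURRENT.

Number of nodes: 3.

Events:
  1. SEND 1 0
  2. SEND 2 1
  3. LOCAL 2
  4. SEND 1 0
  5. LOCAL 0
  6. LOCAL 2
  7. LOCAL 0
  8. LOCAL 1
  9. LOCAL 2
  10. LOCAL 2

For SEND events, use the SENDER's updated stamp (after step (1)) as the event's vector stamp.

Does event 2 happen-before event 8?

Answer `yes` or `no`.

Initial: VV[0]=[0, 0, 0]
Initial: VV[1]=[0, 0, 0]
Initial: VV[2]=[0, 0, 0]
Event 1: SEND 1->0: VV[1][1]++ -> VV[1]=[0, 1, 0], msg_vec=[0, 1, 0]; VV[0]=max(VV[0],msg_vec) then VV[0][0]++ -> VV[0]=[1, 1, 0]
Event 2: SEND 2->1: VV[2][2]++ -> VV[2]=[0, 0, 1], msg_vec=[0, 0, 1]; VV[1]=max(VV[1],msg_vec) then VV[1][1]++ -> VV[1]=[0, 2, 1]
Event 3: LOCAL 2: VV[2][2]++ -> VV[2]=[0, 0, 2]
Event 4: SEND 1->0: VV[1][1]++ -> VV[1]=[0, 3, 1], msg_vec=[0, 3, 1]; VV[0]=max(VV[0],msg_vec) then VV[0][0]++ -> VV[0]=[2, 3, 1]
Event 5: LOCAL 0: VV[0][0]++ -> VV[0]=[3, 3, 1]
Event 6: LOCAL 2: VV[2][2]++ -> VV[2]=[0, 0, 3]
Event 7: LOCAL 0: VV[0][0]++ -> VV[0]=[4, 3, 1]
Event 8: LOCAL 1: VV[1][1]++ -> VV[1]=[0, 4, 1]
Event 9: LOCAL 2: VV[2][2]++ -> VV[2]=[0, 0, 4]
Event 10: LOCAL 2: VV[2][2]++ -> VV[2]=[0, 0, 5]
Event 2 stamp: [0, 0, 1]
Event 8 stamp: [0, 4, 1]
[0, 0, 1] <= [0, 4, 1]? True. Equal? False. Happens-before: True

Answer: yes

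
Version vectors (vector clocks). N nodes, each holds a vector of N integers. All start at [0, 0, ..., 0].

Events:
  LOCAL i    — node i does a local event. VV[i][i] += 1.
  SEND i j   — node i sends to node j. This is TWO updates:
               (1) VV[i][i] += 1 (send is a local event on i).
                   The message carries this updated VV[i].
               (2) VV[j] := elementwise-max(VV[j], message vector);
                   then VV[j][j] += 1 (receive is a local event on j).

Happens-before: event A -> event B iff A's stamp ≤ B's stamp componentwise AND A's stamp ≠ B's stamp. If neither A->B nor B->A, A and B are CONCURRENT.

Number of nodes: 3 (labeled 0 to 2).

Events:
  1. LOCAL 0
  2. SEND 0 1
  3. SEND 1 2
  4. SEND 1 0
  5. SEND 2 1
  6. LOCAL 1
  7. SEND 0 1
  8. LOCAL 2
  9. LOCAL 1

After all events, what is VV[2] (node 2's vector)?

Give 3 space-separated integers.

Initial: VV[0]=[0, 0, 0]
Initial: VV[1]=[0, 0, 0]
Initial: VV[2]=[0, 0, 0]
Event 1: LOCAL 0: VV[0][0]++ -> VV[0]=[1, 0, 0]
Event 2: SEND 0->1: VV[0][0]++ -> VV[0]=[2, 0, 0], msg_vec=[2, 0, 0]; VV[1]=max(VV[1],msg_vec) then VV[1][1]++ -> VV[1]=[2, 1, 0]
Event 3: SEND 1->2: VV[1][1]++ -> VV[1]=[2, 2, 0], msg_vec=[2, 2, 0]; VV[2]=max(VV[2],msg_vec) then VV[2][2]++ -> VV[2]=[2, 2, 1]
Event 4: SEND 1->0: VV[1][1]++ -> VV[1]=[2, 3, 0], msg_vec=[2, 3, 0]; VV[0]=max(VV[0],msg_vec) then VV[0][0]++ -> VV[0]=[3, 3, 0]
Event 5: SEND 2->1: VV[2][2]++ -> VV[2]=[2, 2, 2], msg_vec=[2, 2, 2]; VV[1]=max(VV[1],msg_vec) then VV[1][1]++ -> VV[1]=[2, 4, 2]
Event 6: LOCAL 1: VV[1][1]++ -> VV[1]=[2, 5, 2]
Event 7: SEND 0->1: VV[0][0]++ -> VV[0]=[4, 3, 0], msg_vec=[4, 3, 0]; VV[1]=max(VV[1],msg_vec) then VV[1][1]++ -> VV[1]=[4, 6, 2]
Event 8: LOCAL 2: VV[2][2]++ -> VV[2]=[2, 2, 3]
Event 9: LOCAL 1: VV[1][1]++ -> VV[1]=[4, 7, 2]
Final vectors: VV[0]=[4, 3, 0]; VV[1]=[4, 7, 2]; VV[2]=[2, 2, 3]

Answer: 2 2 3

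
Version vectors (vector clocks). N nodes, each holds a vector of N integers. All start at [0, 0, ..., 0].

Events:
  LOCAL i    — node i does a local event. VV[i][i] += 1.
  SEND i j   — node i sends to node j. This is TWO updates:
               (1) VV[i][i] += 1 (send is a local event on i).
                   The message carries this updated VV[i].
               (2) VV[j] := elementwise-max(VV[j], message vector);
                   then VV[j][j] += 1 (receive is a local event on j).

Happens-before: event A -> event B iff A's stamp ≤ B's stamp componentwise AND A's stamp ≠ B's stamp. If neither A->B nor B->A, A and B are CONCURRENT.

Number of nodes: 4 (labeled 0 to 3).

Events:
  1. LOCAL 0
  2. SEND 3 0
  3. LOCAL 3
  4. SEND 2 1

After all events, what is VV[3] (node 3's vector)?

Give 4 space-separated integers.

Answer: 0 0 0 2

Derivation:
Initial: VV[0]=[0, 0, 0, 0]
Initial: VV[1]=[0, 0, 0, 0]
Initial: VV[2]=[0, 0, 0, 0]
Initial: VV[3]=[0, 0, 0, 0]
Event 1: LOCAL 0: VV[0][0]++ -> VV[0]=[1, 0, 0, 0]
Event 2: SEND 3->0: VV[3][3]++ -> VV[3]=[0, 0, 0, 1], msg_vec=[0, 0, 0, 1]; VV[0]=max(VV[0],msg_vec) then VV[0][0]++ -> VV[0]=[2, 0, 0, 1]
Event 3: LOCAL 3: VV[3][3]++ -> VV[3]=[0, 0, 0, 2]
Event 4: SEND 2->1: VV[2][2]++ -> VV[2]=[0, 0, 1, 0], msg_vec=[0, 0, 1, 0]; VV[1]=max(VV[1],msg_vec) then VV[1][1]++ -> VV[1]=[0, 1, 1, 0]
Final vectors: VV[0]=[2, 0, 0, 1]; VV[1]=[0, 1, 1, 0]; VV[2]=[0, 0, 1, 0]; VV[3]=[0, 0, 0, 2]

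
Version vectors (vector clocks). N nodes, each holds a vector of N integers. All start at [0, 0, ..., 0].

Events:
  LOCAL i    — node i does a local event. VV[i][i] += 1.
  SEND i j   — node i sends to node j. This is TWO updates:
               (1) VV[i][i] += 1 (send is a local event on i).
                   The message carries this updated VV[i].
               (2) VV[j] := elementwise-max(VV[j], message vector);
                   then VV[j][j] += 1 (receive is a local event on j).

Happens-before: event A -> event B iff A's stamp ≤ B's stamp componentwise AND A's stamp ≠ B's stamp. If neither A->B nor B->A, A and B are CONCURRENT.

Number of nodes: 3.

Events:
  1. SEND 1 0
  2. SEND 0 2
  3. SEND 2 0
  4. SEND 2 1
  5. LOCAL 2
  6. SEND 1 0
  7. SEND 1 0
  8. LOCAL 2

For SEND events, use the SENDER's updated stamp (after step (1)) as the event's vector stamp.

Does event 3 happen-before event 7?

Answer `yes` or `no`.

Initial: VV[0]=[0, 0, 0]
Initial: VV[1]=[0, 0, 0]
Initial: VV[2]=[0, 0, 0]
Event 1: SEND 1->0: VV[1][1]++ -> VV[1]=[0, 1, 0], msg_vec=[0, 1, 0]; VV[0]=max(VV[0],msg_vec) then VV[0][0]++ -> VV[0]=[1, 1, 0]
Event 2: SEND 0->2: VV[0][0]++ -> VV[0]=[2, 1, 0], msg_vec=[2, 1, 0]; VV[2]=max(VV[2],msg_vec) then VV[2][2]++ -> VV[2]=[2, 1, 1]
Event 3: SEND 2->0: VV[2][2]++ -> VV[2]=[2, 1, 2], msg_vec=[2, 1, 2]; VV[0]=max(VV[0],msg_vec) then VV[0][0]++ -> VV[0]=[3, 1, 2]
Event 4: SEND 2->1: VV[2][2]++ -> VV[2]=[2, 1, 3], msg_vec=[2, 1, 3]; VV[1]=max(VV[1],msg_vec) then VV[1][1]++ -> VV[1]=[2, 2, 3]
Event 5: LOCAL 2: VV[2][2]++ -> VV[2]=[2, 1, 4]
Event 6: SEND 1->0: VV[1][1]++ -> VV[1]=[2, 3, 3], msg_vec=[2, 3, 3]; VV[0]=max(VV[0],msg_vec) then VV[0][0]++ -> VV[0]=[4, 3, 3]
Event 7: SEND 1->0: VV[1][1]++ -> VV[1]=[2, 4, 3], msg_vec=[2, 4, 3]; VV[0]=max(VV[0],msg_vec) then VV[0][0]++ -> VV[0]=[5, 4, 3]
Event 8: LOCAL 2: VV[2][2]++ -> VV[2]=[2, 1, 5]
Event 3 stamp: [2, 1, 2]
Event 7 stamp: [2, 4, 3]
[2, 1, 2] <= [2, 4, 3]? True. Equal? False. Happens-before: True

Answer: yes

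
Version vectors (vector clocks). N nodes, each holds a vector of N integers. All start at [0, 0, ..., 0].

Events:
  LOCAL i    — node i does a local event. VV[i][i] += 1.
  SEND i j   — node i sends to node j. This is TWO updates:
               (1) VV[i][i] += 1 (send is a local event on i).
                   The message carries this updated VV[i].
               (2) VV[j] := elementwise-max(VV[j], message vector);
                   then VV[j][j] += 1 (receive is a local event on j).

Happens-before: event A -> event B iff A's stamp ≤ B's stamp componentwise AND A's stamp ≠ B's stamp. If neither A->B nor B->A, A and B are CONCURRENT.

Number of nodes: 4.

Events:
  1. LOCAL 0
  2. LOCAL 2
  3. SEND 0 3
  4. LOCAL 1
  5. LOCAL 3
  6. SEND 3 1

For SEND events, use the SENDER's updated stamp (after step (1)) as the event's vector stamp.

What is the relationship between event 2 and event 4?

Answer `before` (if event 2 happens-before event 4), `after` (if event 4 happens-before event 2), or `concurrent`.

Answer: concurrent

Derivation:
Initial: VV[0]=[0, 0, 0, 0]
Initial: VV[1]=[0, 0, 0, 0]
Initial: VV[2]=[0, 0, 0, 0]
Initial: VV[3]=[0, 0, 0, 0]
Event 1: LOCAL 0: VV[0][0]++ -> VV[0]=[1, 0, 0, 0]
Event 2: LOCAL 2: VV[2][2]++ -> VV[2]=[0, 0, 1, 0]
Event 3: SEND 0->3: VV[0][0]++ -> VV[0]=[2, 0, 0, 0], msg_vec=[2, 0, 0, 0]; VV[3]=max(VV[3],msg_vec) then VV[3][3]++ -> VV[3]=[2, 0, 0, 1]
Event 4: LOCAL 1: VV[1][1]++ -> VV[1]=[0, 1, 0, 0]
Event 5: LOCAL 3: VV[3][3]++ -> VV[3]=[2, 0, 0, 2]
Event 6: SEND 3->1: VV[3][3]++ -> VV[3]=[2, 0, 0, 3], msg_vec=[2, 0, 0, 3]; VV[1]=max(VV[1],msg_vec) then VV[1][1]++ -> VV[1]=[2, 2, 0, 3]
Event 2 stamp: [0, 0, 1, 0]
Event 4 stamp: [0, 1, 0, 0]
[0, 0, 1, 0] <= [0, 1, 0, 0]? False
[0, 1, 0, 0] <= [0, 0, 1, 0]? False
Relation: concurrent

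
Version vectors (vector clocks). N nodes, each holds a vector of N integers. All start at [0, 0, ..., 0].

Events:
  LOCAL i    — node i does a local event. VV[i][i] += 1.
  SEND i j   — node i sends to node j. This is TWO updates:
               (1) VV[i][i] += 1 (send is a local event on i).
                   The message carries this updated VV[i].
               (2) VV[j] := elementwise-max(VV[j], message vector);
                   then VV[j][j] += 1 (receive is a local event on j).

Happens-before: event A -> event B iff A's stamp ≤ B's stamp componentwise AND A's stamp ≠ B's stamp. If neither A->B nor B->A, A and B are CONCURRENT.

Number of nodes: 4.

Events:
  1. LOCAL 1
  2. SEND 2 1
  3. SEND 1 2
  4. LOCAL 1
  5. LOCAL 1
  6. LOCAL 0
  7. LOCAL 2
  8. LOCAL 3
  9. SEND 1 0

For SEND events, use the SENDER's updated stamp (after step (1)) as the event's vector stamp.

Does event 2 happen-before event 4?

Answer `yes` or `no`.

Initial: VV[0]=[0, 0, 0, 0]
Initial: VV[1]=[0, 0, 0, 0]
Initial: VV[2]=[0, 0, 0, 0]
Initial: VV[3]=[0, 0, 0, 0]
Event 1: LOCAL 1: VV[1][1]++ -> VV[1]=[0, 1, 0, 0]
Event 2: SEND 2->1: VV[2][2]++ -> VV[2]=[0, 0, 1, 0], msg_vec=[0, 0, 1, 0]; VV[1]=max(VV[1],msg_vec) then VV[1][1]++ -> VV[1]=[0, 2, 1, 0]
Event 3: SEND 1->2: VV[1][1]++ -> VV[1]=[0, 3, 1, 0], msg_vec=[0, 3, 1, 0]; VV[2]=max(VV[2],msg_vec) then VV[2][2]++ -> VV[2]=[0, 3, 2, 0]
Event 4: LOCAL 1: VV[1][1]++ -> VV[1]=[0, 4, 1, 0]
Event 5: LOCAL 1: VV[1][1]++ -> VV[1]=[0, 5, 1, 0]
Event 6: LOCAL 0: VV[0][0]++ -> VV[0]=[1, 0, 0, 0]
Event 7: LOCAL 2: VV[2][2]++ -> VV[2]=[0, 3, 3, 0]
Event 8: LOCAL 3: VV[3][3]++ -> VV[3]=[0, 0, 0, 1]
Event 9: SEND 1->0: VV[1][1]++ -> VV[1]=[0, 6, 1, 0], msg_vec=[0, 6, 1, 0]; VV[0]=max(VV[0],msg_vec) then VV[0][0]++ -> VV[0]=[2, 6, 1, 0]
Event 2 stamp: [0, 0, 1, 0]
Event 4 stamp: [0, 4, 1, 0]
[0, 0, 1, 0] <= [0, 4, 1, 0]? True. Equal? False. Happens-before: True

Answer: yes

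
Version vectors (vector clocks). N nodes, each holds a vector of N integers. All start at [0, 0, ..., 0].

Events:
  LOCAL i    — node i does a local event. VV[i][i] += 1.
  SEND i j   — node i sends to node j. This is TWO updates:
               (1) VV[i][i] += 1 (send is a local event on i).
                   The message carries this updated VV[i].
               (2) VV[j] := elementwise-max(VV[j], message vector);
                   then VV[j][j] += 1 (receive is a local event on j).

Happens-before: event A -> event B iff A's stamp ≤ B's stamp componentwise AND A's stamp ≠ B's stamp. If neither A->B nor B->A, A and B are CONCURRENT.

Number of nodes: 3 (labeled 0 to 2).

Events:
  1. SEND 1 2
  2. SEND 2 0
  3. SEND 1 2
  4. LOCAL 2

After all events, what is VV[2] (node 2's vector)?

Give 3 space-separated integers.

Answer: 0 2 4

Derivation:
Initial: VV[0]=[0, 0, 0]
Initial: VV[1]=[0, 0, 0]
Initial: VV[2]=[0, 0, 0]
Event 1: SEND 1->2: VV[1][1]++ -> VV[1]=[0, 1, 0], msg_vec=[0, 1, 0]; VV[2]=max(VV[2],msg_vec) then VV[2][2]++ -> VV[2]=[0, 1, 1]
Event 2: SEND 2->0: VV[2][2]++ -> VV[2]=[0, 1, 2], msg_vec=[0, 1, 2]; VV[0]=max(VV[0],msg_vec) then VV[0][0]++ -> VV[0]=[1, 1, 2]
Event 3: SEND 1->2: VV[1][1]++ -> VV[1]=[0, 2, 0], msg_vec=[0, 2, 0]; VV[2]=max(VV[2],msg_vec) then VV[2][2]++ -> VV[2]=[0, 2, 3]
Event 4: LOCAL 2: VV[2][2]++ -> VV[2]=[0, 2, 4]
Final vectors: VV[0]=[1, 1, 2]; VV[1]=[0, 2, 0]; VV[2]=[0, 2, 4]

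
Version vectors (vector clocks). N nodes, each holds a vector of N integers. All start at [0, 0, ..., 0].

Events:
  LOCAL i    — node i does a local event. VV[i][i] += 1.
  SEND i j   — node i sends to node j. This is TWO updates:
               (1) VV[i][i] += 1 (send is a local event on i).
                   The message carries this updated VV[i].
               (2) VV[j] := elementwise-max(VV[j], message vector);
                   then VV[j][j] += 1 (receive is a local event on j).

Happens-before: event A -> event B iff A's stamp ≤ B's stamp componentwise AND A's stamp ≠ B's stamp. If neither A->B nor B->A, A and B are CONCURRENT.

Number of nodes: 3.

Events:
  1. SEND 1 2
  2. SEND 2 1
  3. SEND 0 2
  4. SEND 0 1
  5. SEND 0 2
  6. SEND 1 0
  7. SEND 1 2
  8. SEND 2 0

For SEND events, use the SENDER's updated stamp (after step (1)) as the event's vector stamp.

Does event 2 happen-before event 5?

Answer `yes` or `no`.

Initial: VV[0]=[0, 0, 0]
Initial: VV[1]=[0, 0, 0]
Initial: VV[2]=[0, 0, 0]
Event 1: SEND 1->2: VV[1][1]++ -> VV[1]=[0, 1, 0], msg_vec=[0, 1, 0]; VV[2]=max(VV[2],msg_vec) then VV[2][2]++ -> VV[2]=[0, 1, 1]
Event 2: SEND 2->1: VV[2][2]++ -> VV[2]=[0, 1, 2], msg_vec=[0, 1, 2]; VV[1]=max(VV[1],msg_vec) then VV[1][1]++ -> VV[1]=[0, 2, 2]
Event 3: SEND 0->2: VV[0][0]++ -> VV[0]=[1, 0, 0], msg_vec=[1, 0, 0]; VV[2]=max(VV[2],msg_vec) then VV[2][2]++ -> VV[2]=[1, 1, 3]
Event 4: SEND 0->1: VV[0][0]++ -> VV[0]=[2, 0, 0], msg_vec=[2, 0, 0]; VV[1]=max(VV[1],msg_vec) then VV[1][1]++ -> VV[1]=[2, 3, 2]
Event 5: SEND 0->2: VV[0][0]++ -> VV[0]=[3, 0, 0], msg_vec=[3, 0, 0]; VV[2]=max(VV[2],msg_vec) then VV[2][2]++ -> VV[2]=[3, 1, 4]
Event 6: SEND 1->0: VV[1][1]++ -> VV[1]=[2, 4, 2], msg_vec=[2, 4, 2]; VV[0]=max(VV[0],msg_vec) then VV[0][0]++ -> VV[0]=[4, 4, 2]
Event 7: SEND 1->2: VV[1][1]++ -> VV[1]=[2, 5, 2], msg_vec=[2, 5, 2]; VV[2]=max(VV[2],msg_vec) then VV[2][2]++ -> VV[2]=[3, 5, 5]
Event 8: SEND 2->0: VV[2][2]++ -> VV[2]=[3, 5, 6], msg_vec=[3, 5, 6]; VV[0]=max(VV[0],msg_vec) then VV[0][0]++ -> VV[0]=[5, 5, 6]
Event 2 stamp: [0, 1, 2]
Event 5 stamp: [3, 0, 0]
[0, 1, 2] <= [3, 0, 0]? False. Equal? False. Happens-before: False

Answer: no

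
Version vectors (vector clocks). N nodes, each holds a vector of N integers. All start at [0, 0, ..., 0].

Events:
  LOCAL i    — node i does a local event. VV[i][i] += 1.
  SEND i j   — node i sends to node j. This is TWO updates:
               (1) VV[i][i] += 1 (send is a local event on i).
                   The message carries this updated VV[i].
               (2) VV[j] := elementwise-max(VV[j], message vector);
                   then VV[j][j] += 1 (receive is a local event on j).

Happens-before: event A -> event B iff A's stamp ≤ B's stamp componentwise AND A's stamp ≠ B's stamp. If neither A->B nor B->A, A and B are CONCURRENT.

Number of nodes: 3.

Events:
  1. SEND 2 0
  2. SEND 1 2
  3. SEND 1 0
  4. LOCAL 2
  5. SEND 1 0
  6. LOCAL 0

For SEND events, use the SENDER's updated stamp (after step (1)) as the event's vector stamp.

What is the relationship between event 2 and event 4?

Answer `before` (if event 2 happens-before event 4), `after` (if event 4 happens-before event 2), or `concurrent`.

Initial: VV[0]=[0, 0, 0]
Initial: VV[1]=[0, 0, 0]
Initial: VV[2]=[0, 0, 0]
Event 1: SEND 2->0: VV[2][2]++ -> VV[2]=[0, 0, 1], msg_vec=[0, 0, 1]; VV[0]=max(VV[0],msg_vec) then VV[0][0]++ -> VV[0]=[1, 0, 1]
Event 2: SEND 1->2: VV[1][1]++ -> VV[1]=[0, 1, 0], msg_vec=[0, 1, 0]; VV[2]=max(VV[2],msg_vec) then VV[2][2]++ -> VV[2]=[0, 1, 2]
Event 3: SEND 1->0: VV[1][1]++ -> VV[1]=[0, 2, 0], msg_vec=[0, 2, 0]; VV[0]=max(VV[0],msg_vec) then VV[0][0]++ -> VV[0]=[2, 2, 1]
Event 4: LOCAL 2: VV[2][2]++ -> VV[2]=[0, 1, 3]
Event 5: SEND 1->0: VV[1][1]++ -> VV[1]=[0, 3, 0], msg_vec=[0, 3, 0]; VV[0]=max(VV[0],msg_vec) then VV[0][0]++ -> VV[0]=[3, 3, 1]
Event 6: LOCAL 0: VV[0][0]++ -> VV[0]=[4, 3, 1]
Event 2 stamp: [0, 1, 0]
Event 4 stamp: [0, 1, 3]
[0, 1, 0] <= [0, 1, 3]? True
[0, 1, 3] <= [0, 1, 0]? False
Relation: before

Answer: before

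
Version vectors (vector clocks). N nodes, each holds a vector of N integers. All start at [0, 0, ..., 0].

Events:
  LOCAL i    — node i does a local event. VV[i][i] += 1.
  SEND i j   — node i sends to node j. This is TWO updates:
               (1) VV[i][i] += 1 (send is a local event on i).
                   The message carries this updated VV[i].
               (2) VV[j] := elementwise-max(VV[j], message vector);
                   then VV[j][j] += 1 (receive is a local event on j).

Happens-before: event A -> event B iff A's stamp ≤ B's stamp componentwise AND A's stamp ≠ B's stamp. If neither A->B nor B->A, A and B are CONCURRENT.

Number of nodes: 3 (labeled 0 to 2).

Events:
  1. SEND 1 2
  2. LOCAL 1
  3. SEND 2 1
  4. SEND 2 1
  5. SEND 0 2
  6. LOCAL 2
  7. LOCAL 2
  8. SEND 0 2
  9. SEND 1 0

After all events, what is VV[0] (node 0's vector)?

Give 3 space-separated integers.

Initial: VV[0]=[0, 0, 0]
Initial: VV[1]=[0, 0, 0]
Initial: VV[2]=[0, 0, 0]
Event 1: SEND 1->2: VV[1][1]++ -> VV[1]=[0, 1, 0], msg_vec=[0, 1, 0]; VV[2]=max(VV[2],msg_vec) then VV[2][2]++ -> VV[2]=[0, 1, 1]
Event 2: LOCAL 1: VV[1][1]++ -> VV[1]=[0, 2, 0]
Event 3: SEND 2->1: VV[2][2]++ -> VV[2]=[0, 1, 2], msg_vec=[0, 1, 2]; VV[1]=max(VV[1],msg_vec) then VV[1][1]++ -> VV[1]=[0, 3, 2]
Event 4: SEND 2->1: VV[2][2]++ -> VV[2]=[0, 1, 3], msg_vec=[0, 1, 3]; VV[1]=max(VV[1],msg_vec) then VV[1][1]++ -> VV[1]=[0, 4, 3]
Event 5: SEND 0->2: VV[0][0]++ -> VV[0]=[1, 0, 0], msg_vec=[1, 0, 0]; VV[2]=max(VV[2],msg_vec) then VV[2][2]++ -> VV[2]=[1, 1, 4]
Event 6: LOCAL 2: VV[2][2]++ -> VV[2]=[1, 1, 5]
Event 7: LOCAL 2: VV[2][2]++ -> VV[2]=[1, 1, 6]
Event 8: SEND 0->2: VV[0][0]++ -> VV[0]=[2, 0, 0], msg_vec=[2, 0, 0]; VV[2]=max(VV[2],msg_vec) then VV[2][2]++ -> VV[2]=[2, 1, 7]
Event 9: SEND 1->0: VV[1][1]++ -> VV[1]=[0, 5, 3], msg_vec=[0, 5, 3]; VV[0]=max(VV[0],msg_vec) then VV[0][0]++ -> VV[0]=[3, 5, 3]
Final vectors: VV[0]=[3, 5, 3]; VV[1]=[0, 5, 3]; VV[2]=[2, 1, 7]

Answer: 3 5 3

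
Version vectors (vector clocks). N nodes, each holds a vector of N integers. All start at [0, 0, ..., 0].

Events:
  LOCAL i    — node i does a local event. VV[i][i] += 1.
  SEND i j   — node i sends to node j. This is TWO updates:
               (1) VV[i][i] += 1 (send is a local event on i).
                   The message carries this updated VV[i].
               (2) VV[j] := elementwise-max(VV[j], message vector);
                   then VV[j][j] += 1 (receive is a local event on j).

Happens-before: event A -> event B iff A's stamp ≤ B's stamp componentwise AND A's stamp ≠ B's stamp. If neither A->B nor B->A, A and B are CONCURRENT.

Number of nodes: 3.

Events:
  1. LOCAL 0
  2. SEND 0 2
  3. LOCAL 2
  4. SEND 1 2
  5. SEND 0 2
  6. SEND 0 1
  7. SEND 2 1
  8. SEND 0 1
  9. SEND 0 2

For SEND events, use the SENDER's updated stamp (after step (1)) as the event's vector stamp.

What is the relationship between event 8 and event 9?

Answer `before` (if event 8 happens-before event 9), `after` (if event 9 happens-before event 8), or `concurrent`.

Answer: before

Derivation:
Initial: VV[0]=[0, 0, 0]
Initial: VV[1]=[0, 0, 0]
Initial: VV[2]=[0, 0, 0]
Event 1: LOCAL 0: VV[0][0]++ -> VV[0]=[1, 0, 0]
Event 2: SEND 0->2: VV[0][0]++ -> VV[0]=[2, 0, 0], msg_vec=[2, 0, 0]; VV[2]=max(VV[2],msg_vec) then VV[2][2]++ -> VV[2]=[2, 0, 1]
Event 3: LOCAL 2: VV[2][2]++ -> VV[2]=[2, 0, 2]
Event 4: SEND 1->2: VV[1][1]++ -> VV[1]=[0, 1, 0], msg_vec=[0, 1, 0]; VV[2]=max(VV[2],msg_vec) then VV[2][2]++ -> VV[2]=[2, 1, 3]
Event 5: SEND 0->2: VV[0][0]++ -> VV[0]=[3, 0, 0], msg_vec=[3, 0, 0]; VV[2]=max(VV[2],msg_vec) then VV[2][2]++ -> VV[2]=[3, 1, 4]
Event 6: SEND 0->1: VV[0][0]++ -> VV[0]=[4, 0, 0], msg_vec=[4, 0, 0]; VV[1]=max(VV[1],msg_vec) then VV[1][1]++ -> VV[1]=[4, 2, 0]
Event 7: SEND 2->1: VV[2][2]++ -> VV[2]=[3, 1, 5], msg_vec=[3, 1, 5]; VV[1]=max(VV[1],msg_vec) then VV[1][1]++ -> VV[1]=[4, 3, 5]
Event 8: SEND 0->1: VV[0][0]++ -> VV[0]=[5, 0, 0], msg_vec=[5, 0, 0]; VV[1]=max(VV[1],msg_vec) then VV[1][1]++ -> VV[1]=[5, 4, 5]
Event 9: SEND 0->2: VV[0][0]++ -> VV[0]=[6, 0, 0], msg_vec=[6, 0, 0]; VV[2]=max(VV[2],msg_vec) then VV[2][2]++ -> VV[2]=[6, 1, 6]
Event 8 stamp: [5, 0, 0]
Event 9 stamp: [6, 0, 0]
[5, 0, 0] <= [6, 0, 0]? True
[6, 0, 0] <= [5, 0, 0]? False
Relation: before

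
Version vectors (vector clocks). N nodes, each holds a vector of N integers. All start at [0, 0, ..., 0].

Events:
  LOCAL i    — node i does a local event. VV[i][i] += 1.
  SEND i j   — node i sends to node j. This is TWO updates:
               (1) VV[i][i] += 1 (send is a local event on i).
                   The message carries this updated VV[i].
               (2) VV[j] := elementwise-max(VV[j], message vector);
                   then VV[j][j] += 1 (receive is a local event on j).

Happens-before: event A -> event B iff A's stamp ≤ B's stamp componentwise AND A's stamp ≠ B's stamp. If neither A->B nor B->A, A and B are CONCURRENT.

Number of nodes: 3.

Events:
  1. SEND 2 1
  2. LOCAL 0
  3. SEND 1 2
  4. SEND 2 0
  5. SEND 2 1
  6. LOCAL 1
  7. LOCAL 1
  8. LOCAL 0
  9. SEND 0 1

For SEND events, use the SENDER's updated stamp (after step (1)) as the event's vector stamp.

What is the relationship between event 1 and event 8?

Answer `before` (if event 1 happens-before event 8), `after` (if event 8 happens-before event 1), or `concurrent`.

Initial: VV[0]=[0, 0, 0]
Initial: VV[1]=[0, 0, 0]
Initial: VV[2]=[0, 0, 0]
Event 1: SEND 2->1: VV[2][2]++ -> VV[2]=[0, 0, 1], msg_vec=[0, 0, 1]; VV[1]=max(VV[1],msg_vec) then VV[1][1]++ -> VV[1]=[0, 1, 1]
Event 2: LOCAL 0: VV[0][0]++ -> VV[0]=[1, 0, 0]
Event 3: SEND 1->2: VV[1][1]++ -> VV[1]=[0, 2, 1], msg_vec=[0, 2, 1]; VV[2]=max(VV[2],msg_vec) then VV[2][2]++ -> VV[2]=[0, 2, 2]
Event 4: SEND 2->0: VV[2][2]++ -> VV[2]=[0, 2, 3], msg_vec=[0, 2, 3]; VV[0]=max(VV[0],msg_vec) then VV[0][0]++ -> VV[0]=[2, 2, 3]
Event 5: SEND 2->1: VV[2][2]++ -> VV[2]=[0, 2, 4], msg_vec=[0, 2, 4]; VV[1]=max(VV[1],msg_vec) then VV[1][1]++ -> VV[1]=[0, 3, 4]
Event 6: LOCAL 1: VV[1][1]++ -> VV[1]=[0, 4, 4]
Event 7: LOCAL 1: VV[1][1]++ -> VV[1]=[0, 5, 4]
Event 8: LOCAL 0: VV[0][0]++ -> VV[0]=[3, 2, 3]
Event 9: SEND 0->1: VV[0][0]++ -> VV[0]=[4, 2, 3], msg_vec=[4, 2, 3]; VV[1]=max(VV[1],msg_vec) then VV[1][1]++ -> VV[1]=[4, 6, 4]
Event 1 stamp: [0, 0, 1]
Event 8 stamp: [3, 2, 3]
[0, 0, 1] <= [3, 2, 3]? True
[3, 2, 3] <= [0, 0, 1]? False
Relation: before

Answer: before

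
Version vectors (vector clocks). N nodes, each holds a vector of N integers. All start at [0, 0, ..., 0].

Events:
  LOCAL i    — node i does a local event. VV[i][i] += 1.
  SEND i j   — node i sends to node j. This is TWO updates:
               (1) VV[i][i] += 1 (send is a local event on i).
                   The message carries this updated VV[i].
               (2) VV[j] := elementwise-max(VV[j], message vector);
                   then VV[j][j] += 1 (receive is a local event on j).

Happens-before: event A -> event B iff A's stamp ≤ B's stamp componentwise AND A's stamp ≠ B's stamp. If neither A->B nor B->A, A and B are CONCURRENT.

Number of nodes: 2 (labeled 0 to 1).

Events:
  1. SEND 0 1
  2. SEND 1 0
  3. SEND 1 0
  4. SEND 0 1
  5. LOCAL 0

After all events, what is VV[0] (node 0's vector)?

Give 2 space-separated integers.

Initial: VV[0]=[0, 0]
Initial: VV[1]=[0, 0]
Event 1: SEND 0->1: VV[0][0]++ -> VV[0]=[1, 0], msg_vec=[1, 0]; VV[1]=max(VV[1],msg_vec) then VV[1][1]++ -> VV[1]=[1, 1]
Event 2: SEND 1->0: VV[1][1]++ -> VV[1]=[1, 2], msg_vec=[1, 2]; VV[0]=max(VV[0],msg_vec) then VV[0][0]++ -> VV[0]=[2, 2]
Event 3: SEND 1->0: VV[1][1]++ -> VV[1]=[1, 3], msg_vec=[1, 3]; VV[0]=max(VV[0],msg_vec) then VV[0][0]++ -> VV[0]=[3, 3]
Event 4: SEND 0->1: VV[0][0]++ -> VV[0]=[4, 3], msg_vec=[4, 3]; VV[1]=max(VV[1],msg_vec) then VV[1][1]++ -> VV[1]=[4, 4]
Event 5: LOCAL 0: VV[0][0]++ -> VV[0]=[5, 3]
Final vectors: VV[0]=[5, 3]; VV[1]=[4, 4]

Answer: 5 3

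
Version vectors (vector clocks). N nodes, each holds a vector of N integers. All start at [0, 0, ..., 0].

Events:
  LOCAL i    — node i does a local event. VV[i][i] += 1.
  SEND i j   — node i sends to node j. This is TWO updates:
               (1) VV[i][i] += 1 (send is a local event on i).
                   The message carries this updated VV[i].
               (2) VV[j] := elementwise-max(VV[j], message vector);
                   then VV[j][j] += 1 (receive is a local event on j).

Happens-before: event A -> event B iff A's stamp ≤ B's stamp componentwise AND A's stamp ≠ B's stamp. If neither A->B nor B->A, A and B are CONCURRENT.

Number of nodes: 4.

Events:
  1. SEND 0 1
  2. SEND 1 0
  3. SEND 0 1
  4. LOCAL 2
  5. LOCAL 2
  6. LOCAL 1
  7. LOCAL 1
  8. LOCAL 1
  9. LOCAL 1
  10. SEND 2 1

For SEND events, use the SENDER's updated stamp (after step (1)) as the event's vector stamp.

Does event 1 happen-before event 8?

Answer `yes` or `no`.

Answer: yes

Derivation:
Initial: VV[0]=[0, 0, 0, 0]
Initial: VV[1]=[0, 0, 0, 0]
Initial: VV[2]=[0, 0, 0, 0]
Initial: VV[3]=[0, 0, 0, 0]
Event 1: SEND 0->1: VV[0][0]++ -> VV[0]=[1, 0, 0, 0], msg_vec=[1, 0, 0, 0]; VV[1]=max(VV[1],msg_vec) then VV[1][1]++ -> VV[1]=[1, 1, 0, 0]
Event 2: SEND 1->0: VV[1][1]++ -> VV[1]=[1, 2, 0, 0], msg_vec=[1, 2, 0, 0]; VV[0]=max(VV[0],msg_vec) then VV[0][0]++ -> VV[0]=[2, 2, 0, 0]
Event 3: SEND 0->1: VV[0][0]++ -> VV[0]=[3, 2, 0, 0], msg_vec=[3, 2, 0, 0]; VV[1]=max(VV[1],msg_vec) then VV[1][1]++ -> VV[1]=[3, 3, 0, 0]
Event 4: LOCAL 2: VV[2][2]++ -> VV[2]=[0, 0, 1, 0]
Event 5: LOCAL 2: VV[2][2]++ -> VV[2]=[0, 0, 2, 0]
Event 6: LOCAL 1: VV[1][1]++ -> VV[1]=[3, 4, 0, 0]
Event 7: LOCAL 1: VV[1][1]++ -> VV[1]=[3, 5, 0, 0]
Event 8: LOCAL 1: VV[1][1]++ -> VV[1]=[3, 6, 0, 0]
Event 9: LOCAL 1: VV[1][1]++ -> VV[1]=[3, 7, 0, 0]
Event 10: SEND 2->1: VV[2][2]++ -> VV[2]=[0, 0, 3, 0], msg_vec=[0, 0, 3, 0]; VV[1]=max(VV[1],msg_vec) then VV[1][1]++ -> VV[1]=[3, 8, 3, 0]
Event 1 stamp: [1, 0, 0, 0]
Event 8 stamp: [3, 6, 0, 0]
[1, 0, 0, 0] <= [3, 6, 0, 0]? True. Equal? False. Happens-before: True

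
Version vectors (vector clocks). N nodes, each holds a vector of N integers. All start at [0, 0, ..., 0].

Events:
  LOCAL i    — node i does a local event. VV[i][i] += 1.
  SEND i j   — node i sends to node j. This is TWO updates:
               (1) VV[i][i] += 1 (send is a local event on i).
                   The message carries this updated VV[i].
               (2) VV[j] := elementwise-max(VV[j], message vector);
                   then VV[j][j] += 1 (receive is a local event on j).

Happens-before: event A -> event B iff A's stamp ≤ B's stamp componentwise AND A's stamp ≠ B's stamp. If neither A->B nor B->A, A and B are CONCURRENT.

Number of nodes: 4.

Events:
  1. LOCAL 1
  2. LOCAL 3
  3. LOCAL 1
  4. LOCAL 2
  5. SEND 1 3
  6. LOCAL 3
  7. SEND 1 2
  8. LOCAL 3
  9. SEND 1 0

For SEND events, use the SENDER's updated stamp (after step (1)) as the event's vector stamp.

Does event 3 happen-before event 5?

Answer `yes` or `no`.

Initial: VV[0]=[0, 0, 0, 0]
Initial: VV[1]=[0, 0, 0, 0]
Initial: VV[2]=[0, 0, 0, 0]
Initial: VV[3]=[0, 0, 0, 0]
Event 1: LOCAL 1: VV[1][1]++ -> VV[1]=[0, 1, 0, 0]
Event 2: LOCAL 3: VV[3][3]++ -> VV[3]=[0, 0, 0, 1]
Event 3: LOCAL 1: VV[1][1]++ -> VV[1]=[0, 2, 0, 0]
Event 4: LOCAL 2: VV[2][2]++ -> VV[2]=[0, 0, 1, 0]
Event 5: SEND 1->3: VV[1][1]++ -> VV[1]=[0, 3, 0, 0], msg_vec=[0, 3, 0, 0]; VV[3]=max(VV[3],msg_vec) then VV[3][3]++ -> VV[3]=[0, 3, 0, 2]
Event 6: LOCAL 3: VV[3][3]++ -> VV[3]=[0, 3, 0, 3]
Event 7: SEND 1->2: VV[1][1]++ -> VV[1]=[0, 4, 0, 0], msg_vec=[0, 4, 0, 0]; VV[2]=max(VV[2],msg_vec) then VV[2][2]++ -> VV[2]=[0, 4, 2, 0]
Event 8: LOCAL 3: VV[3][3]++ -> VV[3]=[0, 3, 0, 4]
Event 9: SEND 1->0: VV[1][1]++ -> VV[1]=[0, 5, 0, 0], msg_vec=[0, 5, 0, 0]; VV[0]=max(VV[0],msg_vec) then VV[0][0]++ -> VV[0]=[1, 5, 0, 0]
Event 3 stamp: [0, 2, 0, 0]
Event 5 stamp: [0, 3, 0, 0]
[0, 2, 0, 0] <= [0, 3, 0, 0]? True. Equal? False. Happens-before: True

Answer: yes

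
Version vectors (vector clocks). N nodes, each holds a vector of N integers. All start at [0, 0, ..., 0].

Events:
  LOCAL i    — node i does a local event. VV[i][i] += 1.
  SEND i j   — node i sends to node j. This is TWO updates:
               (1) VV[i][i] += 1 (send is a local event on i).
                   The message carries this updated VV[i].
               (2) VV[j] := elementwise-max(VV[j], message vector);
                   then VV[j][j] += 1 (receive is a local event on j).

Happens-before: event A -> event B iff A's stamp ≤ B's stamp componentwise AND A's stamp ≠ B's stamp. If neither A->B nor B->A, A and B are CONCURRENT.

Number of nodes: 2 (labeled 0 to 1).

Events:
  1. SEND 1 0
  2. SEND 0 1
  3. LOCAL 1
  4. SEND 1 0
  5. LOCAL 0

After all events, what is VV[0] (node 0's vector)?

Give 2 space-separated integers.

Initial: VV[0]=[0, 0]
Initial: VV[1]=[0, 0]
Event 1: SEND 1->0: VV[1][1]++ -> VV[1]=[0, 1], msg_vec=[0, 1]; VV[0]=max(VV[0],msg_vec) then VV[0][0]++ -> VV[0]=[1, 1]
Event 2: SEND 0->1: VV[0][0]++ -> VV[0]=[2, 1], msg_vec=[2, 1]; VV[1]=max(VV[1],msg_vec) then VV[1][1]++ -> VV[1]=[2, 2]
Event 3: LOCAL 1: VV[1][1]++ -> VV[1]=[2, 3]
Event 4: SEND 1->0: VV[1][1]++ -> VV[1]=[2, 4], msg_vec=[2, 4]; VV[0]=max(VV[0],msg_vec) then VV[0][0]++ -> VV[0]=[3, 4]
Event 5: LOCAL 0: VV[0][0]++ -> VV[0]=[4, 4]
Final vectors: VV[0]=[4, 4]; VV[1]=[2, 4]

Answer: 4 4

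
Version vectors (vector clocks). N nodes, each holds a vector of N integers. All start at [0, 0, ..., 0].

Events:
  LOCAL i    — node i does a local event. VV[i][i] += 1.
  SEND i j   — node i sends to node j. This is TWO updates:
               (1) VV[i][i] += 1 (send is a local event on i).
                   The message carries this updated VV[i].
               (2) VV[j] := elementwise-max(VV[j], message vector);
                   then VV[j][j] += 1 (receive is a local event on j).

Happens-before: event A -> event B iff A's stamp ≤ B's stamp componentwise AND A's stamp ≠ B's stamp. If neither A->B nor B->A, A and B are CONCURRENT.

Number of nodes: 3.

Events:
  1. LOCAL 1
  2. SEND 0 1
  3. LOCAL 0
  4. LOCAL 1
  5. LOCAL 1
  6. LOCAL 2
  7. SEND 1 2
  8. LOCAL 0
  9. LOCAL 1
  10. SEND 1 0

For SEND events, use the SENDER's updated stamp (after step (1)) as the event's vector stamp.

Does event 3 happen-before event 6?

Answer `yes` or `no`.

Answer: no

Derivation:
Initial: VV[0]=[0, 0, 0]
Initial: VV[1]=[0, 0, 0]
Initial: VV[2]=[0, 0, 0]
Event 1: LOCAL 1: VV[1][1]++ -> VV[1]=[0, 1, 0]
Event 2: SEND 0->1: VV[0][0]++ -> VV[0]=[1, 0, 0], msg_vec=[1, 0, 0]; VV[1]=max(VV[1],msg_vec) then VV[1][1]++ -> VV[1]=[1, 2, 0]
Event 3: LOCAL 0: VV[0][0]++ -> VV[0]=[2, 0, 0]
Event 4: LOCAL 1: VV[1][1]++ -> VV[1]=[1, 3, 0]
Event 5: LOCAL 1: VV[1][1]++ -> VV[1]=[1, 4, 0]
Event 6: LOCAL 2: VV[2][2]++ -> VV[2]=[0, 0, 1]
Event 7: SEND 1->2: VV[1][1]++ -> VV[1]=[1, 5, 0], msg_vec=[1, 5, 0]; VV[2]=max(VV[2],msg_vec) then VV[2][2]++ -> VV[2]=[1, 5, 2]
Event 8: LOCAL 0: VV[0][0]++ -> VV[0]=[3, 0, 0]
Event 9: LOCAL 1: VV[1][1]++ -> VV[1]=[1, 6, 0]
Event 10: SEND 1->0: VV[1][1]++ -> VV[1]=[1, 7, 0], msg_vec=[1, 7, 0]; VV[0]=max(VV[0],msg_vec) then VV[0][0]++ -> VV[0]=[4, 7, 0]
Event 3 stamp: [2, 0, 0]
Event 6 stamp: [0, 0, 1]
[2, 0, 0] <= [0, 0, 1]? False. Equal? False. Happens-before: False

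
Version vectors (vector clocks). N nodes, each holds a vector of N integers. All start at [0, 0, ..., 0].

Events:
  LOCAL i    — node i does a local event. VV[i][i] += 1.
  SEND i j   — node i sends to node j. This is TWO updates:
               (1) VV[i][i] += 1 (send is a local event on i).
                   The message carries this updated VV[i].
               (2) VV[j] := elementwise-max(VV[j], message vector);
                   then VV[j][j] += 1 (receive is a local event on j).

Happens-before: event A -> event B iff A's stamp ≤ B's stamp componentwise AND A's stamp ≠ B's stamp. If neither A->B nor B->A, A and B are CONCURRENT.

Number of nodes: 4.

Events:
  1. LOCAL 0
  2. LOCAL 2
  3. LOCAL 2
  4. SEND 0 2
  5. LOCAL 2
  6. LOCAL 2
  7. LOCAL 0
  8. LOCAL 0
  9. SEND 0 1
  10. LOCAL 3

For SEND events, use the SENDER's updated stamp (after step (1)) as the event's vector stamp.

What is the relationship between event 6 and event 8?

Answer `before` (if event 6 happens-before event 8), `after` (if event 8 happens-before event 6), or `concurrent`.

Initial: VV[0]=[0, 0, 0, 0]
Initial: VV[1]=[0, 0, 0, 0]
Initial: VV[2]=[0, 0, 0, 0]
Initial: VV[3]=[0, 0, 0, 0]
Event 1: LOCAL 0: VV[0][0]++ -> VV[0]=[1, 0, 0, 0]
Event 2: LOCAL 2: VV[2][2]++ -> VV[2]=[0, 0, 1, 0]
Event 3: LOCAL 2: VV[2][2]++ -> VV[2]=[0, 0, 2, 0]
Event 4: SEND 0->2: VV[0][0]++ -> VV[0]=[2, 0, 0, 0], msg_vec=[2, 0, 0, 0]; VV[2]=max(VV[2],msg_vec) then VV[2][2]++ -> VV[2]=[2, 0, 3, 0]
Event 5: LOCAL 2: VV[2][2]++ -> VV[2]=[2, 0, 4, 0]
Event 6: LOCAL 2: VV[2][2]++ -> VV[2]=[2, 0, 5, 0]
Event 7: LOCAL 0: VV[0][0]++ -> VV[0]=[3, 0, 0, 0]
Event 8: LOCAL 0: VV[0][0]++ -> VV[0]=[4, 0, 0, 0]
Event 9: SEND 0->1: VV[0][0]++ -> VV[0]=[5, 0, 0, 0], msg_vec=[5, 0, 0, 0]; VV[1]=max(VV[1],msg_vec) then VV[1][1]++ -> VV[1]=[5, 1, 0, 0]
Event 10: LOCAL 3: VV[3][3]++ -> VV[3]=[0, 0, 0, 1]
Event 6 stamp: [2, 0, 5, 0]
Event 8 stamp: [4, 0, 0, 0]
[2, 0, 5, 0] <= [4, 0, 0, 0]? False
[4, 0, 0, 0] <= [2, 0, 5, 0]? False
Relation: concurrent

Answer: concurrent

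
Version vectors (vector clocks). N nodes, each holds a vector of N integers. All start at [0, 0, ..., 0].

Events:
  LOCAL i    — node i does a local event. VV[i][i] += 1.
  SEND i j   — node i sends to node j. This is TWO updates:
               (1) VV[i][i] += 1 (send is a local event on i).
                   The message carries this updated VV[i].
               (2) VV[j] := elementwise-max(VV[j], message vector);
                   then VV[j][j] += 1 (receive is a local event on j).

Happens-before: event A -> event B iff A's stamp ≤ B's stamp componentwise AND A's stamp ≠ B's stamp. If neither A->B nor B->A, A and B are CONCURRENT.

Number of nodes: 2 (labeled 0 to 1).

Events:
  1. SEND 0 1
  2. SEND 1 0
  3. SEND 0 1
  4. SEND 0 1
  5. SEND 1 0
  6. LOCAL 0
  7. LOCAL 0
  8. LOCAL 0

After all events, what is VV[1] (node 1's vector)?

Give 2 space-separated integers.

Initial: VV[0]=[0, 0]
Initial: VV[1]=[0, 0]
Event 1: SEND 0->1: VV[0][0]++ -> VV[0]=[1, 0], msg_vec=[1, 0]; VV[1]=max(VV[1],msg_vec) then VV[1][1]++ -> VV[1]=[1, 1]
Event 2: SEND 1->0: VV[1][1]++ -> VV[1]=[1, 2], msg_vec=[1, 2]; VV[0]=max(VV[0],msg_vec) then VV[0][0]++ -> VV[0]=[2, 2]
Event 3: SEND 0->1: VV[0][0]++ -> VV[0]=[3, 2], msg_vec=[3, 2]; VV[1]=max(VV[1],msg_vec) then VV[1][1]++ -> VV[1]=[3, 3]
Event 4: SEND 0->1: VV[0][0]++ -> VV[0]=[4, 2], msg_vec=[4, 2]; VV[1]=max(VV[1],msg_vec) then VV[1][1]++ -> VV[1]=[4, 4]
Event 5: SEND 1->0: VV[1][1]++ -> VV[1]=[4, 5], msg_vec=[4, 5]; VV[0]=max(VV[0],msg_vec) then VV[0][0]++ -> VV[0]=[5, 5]
Event 6: LOCAL 0: VV[0][0]++ -> VV[0]=[6, 5]
Event 7: LOCAL 0: VV[0][0]++ -> VV[0]=[7, 5]
Event 8: LOCAL 0: VV[0][0]++ -> VV[0]=[8, 5]
Final vectors: VV[0]=[8, 5]; VV[1]=[4, 5]

Answer: 4 5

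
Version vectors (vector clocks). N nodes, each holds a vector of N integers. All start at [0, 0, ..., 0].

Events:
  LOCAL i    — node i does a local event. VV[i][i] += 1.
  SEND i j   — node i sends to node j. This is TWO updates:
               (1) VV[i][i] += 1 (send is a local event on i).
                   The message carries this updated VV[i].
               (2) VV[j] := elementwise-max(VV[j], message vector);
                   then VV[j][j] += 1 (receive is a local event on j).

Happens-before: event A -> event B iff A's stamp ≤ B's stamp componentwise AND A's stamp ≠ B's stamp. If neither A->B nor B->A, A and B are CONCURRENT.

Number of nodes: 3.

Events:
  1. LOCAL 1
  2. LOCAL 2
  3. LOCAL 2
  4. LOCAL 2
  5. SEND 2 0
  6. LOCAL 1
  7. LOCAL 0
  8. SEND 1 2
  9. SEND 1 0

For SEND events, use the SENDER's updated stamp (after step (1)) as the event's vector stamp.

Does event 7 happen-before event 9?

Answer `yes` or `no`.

Answer: no

Derivation:
Initial: VV[0]=[0, 0, 0]
Initial: VV[1]=[0, 0, 0]
Initial: VV[2]=[0, 0, 0]
Event 1: LOCAL 1: VV[1][1]++ -> VV[1]=[0, 1, 0]
Event 2: LOCAL 2: VV[2][2]++ -> VV[2]=[0, 0, 1]
Event 3: LOCAL 2: VV[2][2]++ -> VV[2]=[0, 0, 2]
Event 4: LOCAL 2: VV[2][2]++ -> VV[2]=[0, 0, 3]
Event 5: SEND 2->0: VV[2][2]++ -> VV[2]=[0, 0, 4], msg_vec=[0, 0, 4]; VV[0]=max(VV[0],msg_vec) then VV[0][0]++ -> VV[0]=[1, 0, 4]
Event 6: LOCAL 1: VV[1][1]++ -> VV[1]=[0, 2, 0]
Event 7: LOCAL 0: VV[0][0]++ -> VV[0]=[2, 0, 4]
Event 8: SEND 1->2: VV[1][1]++ -> VV[1]=[0, 3, 0], msg_vec=[0, 3, 0]; VV[2]=max(VV[2],msg_vec) then VV[2][2]++ -> VV[2]=[0, 3, 5]
Event 9: SEND 1->0: VV[1][1]++ -> VV[1]=[0, 4, 0], msg_vec=[0, 4, 0]; VV[0]=max(VV[0],msg_vec) then VV[0][0]++ -> VV[0]=[3, 4, 4]
Event 7 stamp: [2, 0, 4]
Event 9 stamp: [0, 4, 0]
[2, 0, 4] <= [0, 4, 0]? False. Equal? False. Happens-before: False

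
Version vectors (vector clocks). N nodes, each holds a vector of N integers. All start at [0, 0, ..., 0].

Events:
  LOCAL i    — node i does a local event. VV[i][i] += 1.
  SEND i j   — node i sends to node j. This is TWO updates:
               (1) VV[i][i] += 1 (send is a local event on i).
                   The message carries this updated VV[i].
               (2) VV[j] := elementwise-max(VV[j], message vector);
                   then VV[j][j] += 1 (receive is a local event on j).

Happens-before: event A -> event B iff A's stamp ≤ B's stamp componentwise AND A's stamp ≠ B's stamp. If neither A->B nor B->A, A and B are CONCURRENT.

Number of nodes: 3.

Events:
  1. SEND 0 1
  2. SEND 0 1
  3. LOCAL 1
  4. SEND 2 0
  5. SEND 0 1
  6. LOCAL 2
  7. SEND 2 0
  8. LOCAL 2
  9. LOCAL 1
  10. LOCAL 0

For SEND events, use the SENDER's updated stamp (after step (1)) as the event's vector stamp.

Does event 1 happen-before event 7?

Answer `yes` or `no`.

Answer: no

Derivation:
Initial: VV[0]=[0, 0, 0]
Initial: VV[1]=[0, 0, 0]
Initial: VV[2]=[0, 0, 0]
Event 1: SEND 0->1: VV[0][0]++ -> VV[0]=[1, 0, 0], msg_vec=[1, 0, 0]; VV[1]=max(VV[1],msg_vec) then VV[1][1]++ -> VV[1]=[1, 1, 0]
Event 2: SEND 0->1: VV[0][0]++ -> VV[0]=[2, 0, 0], msg_vec=[2, 0, 0]; VV[1]=max(VV[1],msg_vec) then VV[1][1]++ -> VV[1]=[2, 2, 0]
Event 3: LOCAL 1: VV[1][1]++ -> VV[1]=[2, 3, 0]
Event 4: SEND 2->0: VV[2][2]++ -> VV[2]=[0, 0, 1], msg_vec=[0, 0, 1]; VV[0]=max(VV[0],msg_vec) then VV[0][0]++ -> VV[0]=[3, 0, 1]
Event 5: SEND 0->1: VV[0][0]++ -> VV[0]=[4, 0, 1], msg_vec=[4, 0, 1]; VV[1]=max(VV[1],msg_vec) then VV[1][1]++ -> VV[1]=[4, 4, 1]
Event 6: LOCAL 2: VV[2][2]++ -> VV[2]=[0, 0, 2]
Event 7: SEND 2->0: VV[2][2]++ -> VV[2]=[0, 0, 3], msg_vec=[0, 0, 3]; VV[0]=max(VV[0],msg_vec) then VV[0][0]++ -> VV[0]=[5, 0, 3]
Event 8: LOCAL 2: VV[2][2]++ -> VV[2]=[0, 0, 4]
Event 9: LOCAL 1: VV[1][1]++ -> VV[1]=[4, 5, 1]
Event 10: LOCAL 0: VV[0][0]++ -> VV[0]=[6, 0, 3]
Event 1 stamp: [1, 0, 0]
Event 7 stamp: [0, 0, 3]
[1, 0, 0] <= [0, 0, 3]? False. Equal? False. Happens-before: False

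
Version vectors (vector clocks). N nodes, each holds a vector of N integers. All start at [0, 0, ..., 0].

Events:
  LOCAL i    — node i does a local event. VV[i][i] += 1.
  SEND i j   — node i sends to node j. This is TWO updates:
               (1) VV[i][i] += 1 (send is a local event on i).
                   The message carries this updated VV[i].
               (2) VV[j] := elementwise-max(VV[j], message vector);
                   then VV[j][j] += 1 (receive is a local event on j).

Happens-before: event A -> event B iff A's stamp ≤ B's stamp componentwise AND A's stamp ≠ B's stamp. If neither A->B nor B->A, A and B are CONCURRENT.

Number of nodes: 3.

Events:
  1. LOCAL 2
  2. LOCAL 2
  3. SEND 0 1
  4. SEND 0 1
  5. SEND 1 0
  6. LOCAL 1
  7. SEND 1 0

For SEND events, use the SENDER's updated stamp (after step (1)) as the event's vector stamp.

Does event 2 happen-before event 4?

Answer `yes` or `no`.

Answer: no

Derivation:
Initial: VV[0]=[0, 0, 0]
Initial: VV[1]=[0, 0, 0]
Initial: VV[2]=[0, 0, 0]
Event 1: LOCAL 2: VV[2][2]++ -> VV[2]=[0, 0, 1]
Event 2: LOCAL 2: VV[2][2]++ -> VV[2]=[0, 0, 2]
Event 3: SEND 0->1: VV[0][0]++ -> VV[0]=[1, 0, 0], msg_vec=[1, 0, 0]; VV[1]=max(VV[1],msg_vec) then VV[1][1]++ -> VV[1]=[1, 1, 0]
Event 4: SEND 0->1: VV[0][0]++ -> VV[0]=[2, 0, 0], msg_vec=[2, 0, 0]; VV[1]=max(VV[1],msg_vec) then VV[1][1]++ -> VV[1]=[2, 2, 0]
Event 5: SEND 1->0: VV[1][1]++ -> VV[1]=[2, 3, 0], msg_vec=[2, 3, 0]; VV[0]=max(VV[0],msg_vec) then VV[0][0]++ -> VV[0]=[3, 3, 0]
Event 6: LOCAL 1: VV[1][1]++ -> VV[1]=[2, 4, 0]
Event 7: SEND 1->0: VV[1][1]++ -> VV[1]=[2, 5, 0], msg_vec=[2, 5, 0]; VV[0]=max(VV[0],msg_vec) then VV[0][0]++ -> VV[0]=[4, 5, 0]
Event 2 stamp: [0, 0, 2]
Event 4 stamp: [2, 0, 0]
[0, 0, 2] <= [2, 0, 0]? False. Equal? False. Happens-before: False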